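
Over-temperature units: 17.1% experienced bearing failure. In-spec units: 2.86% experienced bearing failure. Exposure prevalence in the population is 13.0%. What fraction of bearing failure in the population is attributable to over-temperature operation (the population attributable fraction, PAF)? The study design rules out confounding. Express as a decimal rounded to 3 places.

p₁ = 0.171, p₀ = 0.0286.
Overall risk P(Y=1) = π·p₁ + (1−π)·p₀ = 0.13×0.171 + 0.87×0.0286 = 0.047112.
Under exogeneity, PAF = [P(Y=1) − p₀] / P(Y=1).
PAF = (0.047112 − 0.0286) / 0.047112 ≈ 0.3929

PAF ≈ 0.393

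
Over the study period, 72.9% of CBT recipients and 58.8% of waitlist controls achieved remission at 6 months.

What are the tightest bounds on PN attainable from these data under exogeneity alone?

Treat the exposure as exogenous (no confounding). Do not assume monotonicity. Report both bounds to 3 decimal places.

p₁ = 0.729, p₀ = 0.588.
Under exogeneity alone the bounds on PN are max{0,(p₁−p₀)/p₁} ≤ PN ≤ min{1,(1−p₀)/p₁}.
  lower = (p₁ − p₀)/p₁ = 0.141 / 0.729 ≈ 0.1934
  upper = min{1, (1 − p₀)/p₁} = 0.412 / 0.729 ≈ 0.5652

0.193 ≤ PN ≤ 0.565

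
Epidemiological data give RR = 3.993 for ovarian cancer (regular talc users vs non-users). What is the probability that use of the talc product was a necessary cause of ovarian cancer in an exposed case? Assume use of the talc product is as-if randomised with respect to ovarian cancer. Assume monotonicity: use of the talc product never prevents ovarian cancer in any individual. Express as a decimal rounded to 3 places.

PN ≈ 0.750

Under exogeneity and monotonicity, PN = (RR − 1) / RR = 1 − 1/RR.
PN = (3.993 − 1) / 3.993 = 2.993 / 3.993 ≈ 0.7496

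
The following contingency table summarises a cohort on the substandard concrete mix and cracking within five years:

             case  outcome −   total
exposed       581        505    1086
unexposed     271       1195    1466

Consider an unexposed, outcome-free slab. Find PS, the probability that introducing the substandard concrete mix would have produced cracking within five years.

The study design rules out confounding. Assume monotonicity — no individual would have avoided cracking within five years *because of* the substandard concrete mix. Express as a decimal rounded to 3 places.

PS ≈ 0.430

p₁ = P(outcome | exposed) = 581/1086 = 0.53499
p₀ = P(outcome | unexposed) = 271/1466 = 0.18486
Under exogeneity and monotonicity, PS = (p₁ − p₀) / (1 − p₀).
PS = (0.53499 − 0.18486) / (1 − 0.18486) = 0.35013 / 0.81514 ≈ 0.4295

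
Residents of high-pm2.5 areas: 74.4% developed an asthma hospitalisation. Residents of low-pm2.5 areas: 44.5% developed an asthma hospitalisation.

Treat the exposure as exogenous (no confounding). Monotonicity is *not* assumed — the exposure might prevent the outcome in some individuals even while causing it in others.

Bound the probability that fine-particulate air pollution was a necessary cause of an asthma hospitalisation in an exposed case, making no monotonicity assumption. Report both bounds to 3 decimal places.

0.402 ≤ PN ≤ 0.746

p₁ = 0.744, p₀ = 0.445.
Under exogeneity alone the bounds on PN are max{0,(p₁−p₀)/p₁} ≤ PN ≤ min{1,(1−p₀)/p₁}.
  lower = (p₁ − p₀)/p₁ = 0.299 / 0.744 ≈ 0.4019
  upper = min{1, (1 − p₀)/p₁} = 0.555 / 0.744 ≈ 0.7460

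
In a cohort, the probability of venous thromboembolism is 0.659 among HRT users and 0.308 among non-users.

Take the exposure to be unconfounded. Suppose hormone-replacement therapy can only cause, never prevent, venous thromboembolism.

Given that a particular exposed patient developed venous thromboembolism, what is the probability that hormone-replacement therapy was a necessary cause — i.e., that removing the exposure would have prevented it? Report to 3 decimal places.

Let p₁ = 0.659, p₀ = 0.308.
Under exogeneity and monotonicity, PN = (p₁ − p₀) / p₁.
PN = (0.659 − 0.308) / 0.659 = 0.351 / 0.659 ≈ 0.5326

PN ≈ 0.533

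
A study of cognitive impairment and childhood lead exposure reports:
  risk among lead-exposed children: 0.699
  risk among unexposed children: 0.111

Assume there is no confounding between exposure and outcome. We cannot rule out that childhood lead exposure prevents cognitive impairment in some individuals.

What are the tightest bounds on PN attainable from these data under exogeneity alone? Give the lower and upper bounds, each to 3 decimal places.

Let p₁ = 0.699, p₀ = 0.111.
Under exogeneity alone the bounds on PN are max{0,(p₁−p₀)/p₁} ≤ PN ≤ min{1,(1−p₀)/p₁}.
  lower = (p₁ − p₀)/p₁ = 0.588 / 0.699 ≈ 0.8412
  upper = min{1, (1 − p₀)/p₁} = 0.889 / 0.699 ≈ 1.2718 → capped at 1

0.841 ≤ PN ≤ 1.000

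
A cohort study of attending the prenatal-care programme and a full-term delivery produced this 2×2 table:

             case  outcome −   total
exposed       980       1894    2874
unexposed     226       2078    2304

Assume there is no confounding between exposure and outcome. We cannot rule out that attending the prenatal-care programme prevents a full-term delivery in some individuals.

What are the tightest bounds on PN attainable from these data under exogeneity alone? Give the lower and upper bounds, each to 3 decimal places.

0.712 ≤ PN ≤ 1.000

p₁ = P(outcome | exposed) = 980/2874 = 0.34099
p₀ = P(outcome | unexposed) = 226/2304 = 0.09809
Under exogeneity alone the bounds on PN are max{0,(p₁−p₀)/p₁} ≤ PN ≤ min{1,(1−p₀)/p₁}.
  lower = (p₁ − p₀)/p₁ = 0.2429 / 0.34099 ≈ 0.7123
  upper = min{1, (1 − p₀)/p₁} = 0.90191 / 0.34099 ≈ 2.6450 → capped at 1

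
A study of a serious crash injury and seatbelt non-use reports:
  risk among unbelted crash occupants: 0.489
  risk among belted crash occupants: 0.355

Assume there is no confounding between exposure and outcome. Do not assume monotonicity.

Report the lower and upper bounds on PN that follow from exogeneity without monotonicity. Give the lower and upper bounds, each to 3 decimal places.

0.274 ≤ PN ≤ 1.000

Let p₁ = 0.489, p₀ = 0.355.
Under exogeneity alone the bounds on PN are max{0,(p₁−p₀)/p₁} ≤ PN ≤ min{1,(1−p₀)/p₁}.
  lower = (p₁ − p₀)/p₁ = 0.134 / 0.489 ≈ 0.2740
  upper = min{1, (1 − p₀)/p₁} = 0.645 / 0.489 ≈ 1.3190 → capped at 1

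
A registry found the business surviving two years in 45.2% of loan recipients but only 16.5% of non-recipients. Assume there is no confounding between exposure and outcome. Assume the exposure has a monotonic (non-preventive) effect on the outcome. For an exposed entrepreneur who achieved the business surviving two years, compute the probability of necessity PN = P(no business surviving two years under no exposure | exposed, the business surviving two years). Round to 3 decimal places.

PN ≈ 0.635

p₁ = 0.452, p₀ = 0.165.
Under exogeneity and monotonicity, PN = (p₁ − p₀) / p₁.
PN = (0.452 − 0.165) / 0.452 = 0.287 / 0.452 ≈ 0.6350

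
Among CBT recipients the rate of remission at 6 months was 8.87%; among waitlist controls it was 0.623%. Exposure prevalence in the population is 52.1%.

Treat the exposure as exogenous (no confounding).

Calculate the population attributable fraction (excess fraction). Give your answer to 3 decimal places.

PAF ≈ 0.873

p₁ = 0.0887, p₀ = 0.00623.
Overall risk P(Y=1) = π·p₁ + (1−π)·p₀ = 0.521×0.0887 + 0.479×0.00623 = 0.049197.
Under exogeneity, PAF = [P(Y=1) − p₀] / P(Y=1).
PAF = (0.049197 − 0.00623) / 0.049197 ≈ 0.8734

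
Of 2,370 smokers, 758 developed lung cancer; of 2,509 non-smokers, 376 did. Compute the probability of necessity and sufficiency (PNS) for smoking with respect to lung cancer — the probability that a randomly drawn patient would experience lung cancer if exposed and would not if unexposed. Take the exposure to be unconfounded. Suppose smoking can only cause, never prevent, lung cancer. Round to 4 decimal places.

p₁ = P(outcome | exposed) = 758/2370 = 0.31983
p₀ = P(outcome | unexposed) = 376/2509 = 0.14986
Under exogeneity and monotonicity, PNS = p₁ − p₀.
PNS = 0.31983 − 0.14986 = 0.16997

PNS ≈ 0.1700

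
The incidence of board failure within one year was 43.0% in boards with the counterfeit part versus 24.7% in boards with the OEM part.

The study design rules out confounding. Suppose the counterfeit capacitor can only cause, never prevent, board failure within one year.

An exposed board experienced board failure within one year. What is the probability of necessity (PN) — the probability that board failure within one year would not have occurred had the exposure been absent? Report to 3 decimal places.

PN ≈ 0.426

p₁ = 0.43, p₀ = 0.247.
Under exogeneity and monotonicity, PN = (p₁ − p₀) / p₁.
PN = (0.43 − 0.247) / 0.43 = 0.183 / 0.43 ≈ 0.4256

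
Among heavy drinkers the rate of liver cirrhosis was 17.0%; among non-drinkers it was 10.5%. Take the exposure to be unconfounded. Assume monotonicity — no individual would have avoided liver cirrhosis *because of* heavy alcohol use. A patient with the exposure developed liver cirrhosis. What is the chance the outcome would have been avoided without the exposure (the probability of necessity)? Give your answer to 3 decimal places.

p₁ = 0.17, p₀ = 0.105.
Under exogeneity and monotonicity, PN = (p₁ − p₀) / p₁.
PN = (0.17 − 0.105) / 0.17 = 0.065 / 0.17 ≈ 0.3824

PN ≈ 0.382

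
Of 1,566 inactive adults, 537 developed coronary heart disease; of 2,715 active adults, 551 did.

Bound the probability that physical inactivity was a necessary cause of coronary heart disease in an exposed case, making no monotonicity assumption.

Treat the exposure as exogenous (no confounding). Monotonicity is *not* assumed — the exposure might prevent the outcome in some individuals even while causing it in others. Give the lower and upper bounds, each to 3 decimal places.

p₁ = P(outcome | exposed) = 537/1566 = 0.34291
p₀ = P(outcome | unexposed) = 551/2715 = 0.20295
Under exogeneity alone the bounds on PN are max{0,(p₁−p₀)/p₁} ≤ PN ≤ min{1,(1−p₀)/p₁}.
  lower = (p₁ − p₀)/p₁ = 0.13997 / 0.34291 ≈ 0.4082
  upper = min{1, (1 − p₀)/p₁} = 0.79705 / 0.34291 ≈ 2.3244 → capped at 1

0.408 ≤ PN ≤ 1.000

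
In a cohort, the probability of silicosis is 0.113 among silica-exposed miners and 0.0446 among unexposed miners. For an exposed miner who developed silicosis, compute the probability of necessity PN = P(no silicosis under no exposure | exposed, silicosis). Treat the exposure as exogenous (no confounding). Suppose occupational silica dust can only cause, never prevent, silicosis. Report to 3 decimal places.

PN ≈ 0.605

Let p₁ = 0.113, p₀ = 0.0446.
Under exogeneity and monotonicity, PN = (p₁ − p₀) / p₁.
PN = (0.113 − 0.0446) / 0.113 = 0.0684 / 0.113 ≈ 0.6053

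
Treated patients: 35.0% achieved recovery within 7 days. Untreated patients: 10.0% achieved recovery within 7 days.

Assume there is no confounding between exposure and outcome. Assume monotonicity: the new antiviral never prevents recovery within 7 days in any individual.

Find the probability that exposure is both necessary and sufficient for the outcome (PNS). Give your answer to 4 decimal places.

p₁ = 0.35, p₀ = 0.1.
Under exogeneity and monotonicity, PNS = p₁ − p₀.
PNS = 0.35 − 0.1 = 0.25

PNS ≈ 0.2500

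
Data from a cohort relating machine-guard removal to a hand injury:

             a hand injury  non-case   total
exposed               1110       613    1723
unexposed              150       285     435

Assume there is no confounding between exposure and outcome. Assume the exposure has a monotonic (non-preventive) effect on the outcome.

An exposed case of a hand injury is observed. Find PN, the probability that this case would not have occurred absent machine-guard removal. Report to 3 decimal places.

p₁ = P(outcome | exposed) = 1110/1723 = 0.64423
p₀ = P(outcome | unexposed) = 150/435 = 0.34483
Under exogeneity and monotonicity, PN = (p₁ − p₀)/p₁.
PN = (0.64423 − 0.34483) / 0.64423 ≈ 0.4647

PN ≈ 0.465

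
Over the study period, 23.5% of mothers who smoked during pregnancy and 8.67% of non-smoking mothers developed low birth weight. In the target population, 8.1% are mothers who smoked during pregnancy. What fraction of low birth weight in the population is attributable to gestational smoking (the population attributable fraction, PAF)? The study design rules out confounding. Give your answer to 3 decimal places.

PAF ≈ 0.122

p₁ = 0.235, p₀ = 0.0867.
Overall risk P(Y=1) = π·p₁ + (1−π)·p₀ = 0.081×0.235 + 0.919×0.0867 = 0.098712.
Under exogeneity, PAF = [P(Y=1) − p₀] / P(Y=1).
PAF = (0.098712 − 0.0867) / 0.098712 ≈ 0.1217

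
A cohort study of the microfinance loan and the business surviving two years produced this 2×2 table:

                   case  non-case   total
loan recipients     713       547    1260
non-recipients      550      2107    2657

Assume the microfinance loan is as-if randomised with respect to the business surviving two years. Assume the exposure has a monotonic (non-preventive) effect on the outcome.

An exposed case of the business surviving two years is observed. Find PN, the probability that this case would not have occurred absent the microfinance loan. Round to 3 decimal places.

p₁ = P(outcome | exposed) = 713/1260 = 0.56587
p₀ = P(outcome | unexposed) = 550/2657 = 0.207
Under exogeneity and monotonicity, PN = (p₁ − p₀) / p₁.
PN = (0.56587 − 0.207) / 0.56587 = 0.35887 / 0.56587 ≈ 0.6342

PN ≈ 0.634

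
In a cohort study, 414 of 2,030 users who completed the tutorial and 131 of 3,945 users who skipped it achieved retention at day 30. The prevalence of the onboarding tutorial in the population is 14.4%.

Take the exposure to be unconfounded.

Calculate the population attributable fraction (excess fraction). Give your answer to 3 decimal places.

p₁ = P(outcome | exposed) = 414/2030 = 0.20394
p₀ = P(outcome | unexposed) = 131/3945 = 0.033207
Overall risk P(Y=1) = π·p₁ + (1−π)·p₀ = 0.144×0.20394 + 0.856×0.033207 = 0.057792.
Under exogeneity, PAF = [P(Y=1) − p₀] / P(Y=1).
PAF = (0.057792 − 0.033207) / 0.057792 ≈ 0.4254

PAF ≈ 0.425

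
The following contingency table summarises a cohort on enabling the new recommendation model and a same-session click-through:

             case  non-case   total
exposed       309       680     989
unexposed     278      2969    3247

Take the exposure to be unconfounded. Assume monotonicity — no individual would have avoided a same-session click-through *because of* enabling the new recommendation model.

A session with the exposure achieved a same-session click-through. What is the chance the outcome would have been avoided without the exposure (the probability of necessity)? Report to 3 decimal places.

PN ≈ 0.726

p₁ = P(outcome | exposed) = 309/989 = 0.31244
p₀ = P(outcome | unexposed) = 278/3247 = 0.085617
Under exogeneity and monotonicity, PN = (p₁ − p₀)/p₁.
PN = (0.31244 − 0.085617) / 0.31244 ≈ 0.7260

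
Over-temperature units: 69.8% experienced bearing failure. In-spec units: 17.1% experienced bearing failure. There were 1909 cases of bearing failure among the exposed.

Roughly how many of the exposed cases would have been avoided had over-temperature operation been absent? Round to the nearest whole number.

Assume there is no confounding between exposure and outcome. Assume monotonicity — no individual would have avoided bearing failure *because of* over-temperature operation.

p₁ = 0.698, p₀ = 0.171.
PN = (p₁ − p₀)/p₁ = (0.698 − 0.171) / 0.698 ≈ 0.75501.
Attributable cases ≈ PN × (exposed cases) = 0.75501 × 1909 ≈ 1441.32.

about 1441 cases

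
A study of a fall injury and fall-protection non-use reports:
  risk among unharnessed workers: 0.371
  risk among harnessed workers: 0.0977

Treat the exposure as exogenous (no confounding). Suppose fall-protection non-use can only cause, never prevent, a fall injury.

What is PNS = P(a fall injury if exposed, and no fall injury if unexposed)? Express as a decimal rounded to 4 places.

PNS ≈ 0.2733

Let p₁ = 0.371, p₀ = 0.0977.
Under exogeneity and monotonicity, PNS = p₁ − p₀.
PNS = 0.371 − 0.0977 = 0.2733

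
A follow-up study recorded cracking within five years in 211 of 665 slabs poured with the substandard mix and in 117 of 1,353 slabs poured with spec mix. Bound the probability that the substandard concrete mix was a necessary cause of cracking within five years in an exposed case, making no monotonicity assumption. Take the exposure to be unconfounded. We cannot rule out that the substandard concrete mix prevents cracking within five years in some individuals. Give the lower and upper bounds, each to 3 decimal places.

0.727 ≤ PN ≤ 1.000

p₁ = P(outcome | exposed) = 211/665 = 0.31729
p₀ = P(outcome | unexposed) = 117/1353 = 0.086475
Under exogeneity alone the bounds on PN are max{0,(p₁−p₀)/p₁} ≤ PN ≤ min{1,(1−p₀)/p₁}.
  lower = (p₁ − p₀)/p₁ = 0.23082 / 0.31729 ≈ 0.7275
  upper = min{1, (1 − p₀)/p₁} = 0.91353 / 0.31729 ≈ 2.8791 → capped at 1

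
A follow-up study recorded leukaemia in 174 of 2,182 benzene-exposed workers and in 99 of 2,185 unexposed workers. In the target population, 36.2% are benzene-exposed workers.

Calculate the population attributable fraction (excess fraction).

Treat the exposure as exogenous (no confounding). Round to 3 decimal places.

PAF ≈ 0.216

p₁ = P(outcome | exposed) = 174/2182 = 0.079743
p₀ = P(outcome | unexposed) = 99/2185 = 0.045309
Overall risk P(Y=1) = π·p₁ + (1−π)·p₀ = 0.362×0.079743 + 0.638×0.045309 = 0.057774.
Under exogeneity, PAF = [P(Y=1) − p₀] / P(Y=1).
PAF = (0.057774 − 0.045309) / 0.057774 ≈ 0.2158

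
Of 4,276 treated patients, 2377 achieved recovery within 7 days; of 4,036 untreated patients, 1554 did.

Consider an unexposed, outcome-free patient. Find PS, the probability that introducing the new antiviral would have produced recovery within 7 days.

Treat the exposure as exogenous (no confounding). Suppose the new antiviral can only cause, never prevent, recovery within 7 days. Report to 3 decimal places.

PS ≈ 0.278

p₁ = P(outcome | exposed) = 2377/4276 = 0.55589
p₀ = P(outcome | unexposed) = 1554/4036 = 0.38503
Under exogeneity and monotonicity, PS = (p₁ − p₀) / (1 − p₀).
PS = (0.55589 − 0.38503) / (1 − 0.38503) = 0.17086 / 0.61497 ≈ 0.2778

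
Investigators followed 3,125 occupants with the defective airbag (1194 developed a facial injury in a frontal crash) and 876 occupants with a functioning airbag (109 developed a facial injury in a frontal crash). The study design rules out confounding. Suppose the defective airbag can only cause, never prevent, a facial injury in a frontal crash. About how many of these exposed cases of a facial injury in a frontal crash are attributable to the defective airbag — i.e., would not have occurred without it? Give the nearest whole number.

about 805 cases

p₁ = P(outcome | exposed) = 1194/3125 = 0.38208
p₀ = P(outcome | unexposed) = 109/876 = 0.12443
PN = (p₁ − p₀)/p₁ = (0.38208 − 0.12443) / 0.38208 ≈ 0.67434.
Attributable cases ≈ PN × (exposed cases) = 0.67434 × 1194 ≈ 805.16.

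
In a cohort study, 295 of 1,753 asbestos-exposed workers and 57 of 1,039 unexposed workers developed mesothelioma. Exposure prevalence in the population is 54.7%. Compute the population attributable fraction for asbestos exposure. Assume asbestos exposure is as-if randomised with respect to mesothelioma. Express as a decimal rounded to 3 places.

PAF ≈ 0.531

p₁ = P(outcome | exposed) = 295/1753 = 0.16828
p₀ = P(outcome | unexposed) = 57/1039 = 0.05486
Overall risk P(Y=1) = π·p₁ + (1−π)·p₀ = 0.547×0.16828 + 0.453×0.05486 = 0.1169.
Under exogeneity, PAF = [P(Y=1) − p₀] / P(Y=1).
PAF = (0.1169 − 0.05486) / 0.1169 ≈ 0.5307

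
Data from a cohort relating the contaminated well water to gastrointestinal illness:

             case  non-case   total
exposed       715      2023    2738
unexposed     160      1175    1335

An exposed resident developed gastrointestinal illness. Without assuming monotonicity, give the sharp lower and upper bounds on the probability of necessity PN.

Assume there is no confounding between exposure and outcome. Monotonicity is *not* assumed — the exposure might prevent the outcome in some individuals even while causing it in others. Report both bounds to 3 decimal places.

0.541 ≤ PN ≤ 1.000

p₁ = P(outcome | exposed) = 715/2738 = 0.26114
p₀ = P(outcome | unexposed) = 160/1335 = 0.11985
Under exogeneity alone the bounds on PN are max{0,(p₁−p₀)/p₁} ≤ PN ≤ min{1,(1−p₀)/p₁}.
  lower = (p₁ − p₀)/p₁ = 0.14129 / 0.26114 ≈ 0.5410
  upper = min{1, (1 − p₀)/p₁} = 0.88015 / 0.26114 ≈ 3.3704 → capped at 1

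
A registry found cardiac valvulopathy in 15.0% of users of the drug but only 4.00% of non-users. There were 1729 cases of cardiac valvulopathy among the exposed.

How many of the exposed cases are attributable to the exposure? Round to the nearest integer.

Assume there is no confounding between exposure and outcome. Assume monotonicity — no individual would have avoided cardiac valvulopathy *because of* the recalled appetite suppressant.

p₁ = 0.15, p₀ = 0.04.
PN = (p₁ − p₀)/p₁ = (0.15 − 0.04) / 0.15 ≈ 0.73333.
Attributable cases ≈ PN × (exposed cases) = 0.73333 × 1729 ≈ 1267.93.

about 1268 cases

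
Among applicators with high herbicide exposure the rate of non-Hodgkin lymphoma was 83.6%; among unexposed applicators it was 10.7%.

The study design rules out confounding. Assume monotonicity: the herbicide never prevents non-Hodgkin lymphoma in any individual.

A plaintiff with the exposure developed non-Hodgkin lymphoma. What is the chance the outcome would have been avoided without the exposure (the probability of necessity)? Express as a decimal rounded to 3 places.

p₁ = 0.836, p₀ = 0.107.
Under exogeneity and monotonicity, PN = (p₁ − p₀) / p₁.
PN = (0.836 − 0.107) / 0.836 = 0.729 / 0.836 ≈ 0.8720

PN ≈ 0.872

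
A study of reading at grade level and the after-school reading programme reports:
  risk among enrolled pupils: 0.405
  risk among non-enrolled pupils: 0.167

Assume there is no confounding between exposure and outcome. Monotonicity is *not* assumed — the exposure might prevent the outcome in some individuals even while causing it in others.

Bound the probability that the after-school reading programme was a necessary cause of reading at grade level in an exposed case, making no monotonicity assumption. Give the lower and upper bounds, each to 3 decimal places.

Let p₁ = 0.405, p₀ = 0.167.
Under exogeneity alone the bounds on PN are max{0,(p₁−p₀)/p₁} ≤ PN ≤ min{1,(1−p₀)/p₁}.
  lower = (p₁ − p₀)/p₁ = 0.238 / 0.405 ≈ 0.5877
  upper = min{1, (1 − p₀)/p₁} = 0.833 / 0.405 ≈ 2.0568 → capped at 1

0.588 ≤ PN ≤ 1.000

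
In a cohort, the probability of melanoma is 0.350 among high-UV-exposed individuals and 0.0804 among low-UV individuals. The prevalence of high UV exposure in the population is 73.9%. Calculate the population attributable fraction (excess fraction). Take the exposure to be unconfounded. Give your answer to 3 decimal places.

Let p₁ = 0.35, p₀ = 0.0804.
Overall risk P(Y=1) = π·p₁ + (1−π)·p₀ = 0.739×0.35 + 0.261×0.0804 = 0.27963.
Under exogeneity, PAF = [P(Y=1) − p₀] / P(Y=1).
PAF = (0.27963 − 0.0804) / 0.27963 ≈ 0.7125

PAF ≈ 0.712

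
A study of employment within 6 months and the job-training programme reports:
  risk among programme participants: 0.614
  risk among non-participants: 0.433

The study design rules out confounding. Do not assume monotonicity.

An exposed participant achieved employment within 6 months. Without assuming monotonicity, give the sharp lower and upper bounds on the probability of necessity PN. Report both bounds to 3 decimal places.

0.295 ≤ PN ≤ 0.923

Let p₁ = 0.614, p₀ = 0.433.
Under exogeneity alone the bounds on PN are max{0,(p₁−p₀)/p₁} ≤ PN ≤ min{1,(1−p₀)/p₁}.
  lower = (p₁ − p₀)/p₁ = 0.181 / 0.614 ≈ 0.2948
  upper = min{1, (1 − p₀)/p₁} = 0.567 / 0.614 ≈ 0.9235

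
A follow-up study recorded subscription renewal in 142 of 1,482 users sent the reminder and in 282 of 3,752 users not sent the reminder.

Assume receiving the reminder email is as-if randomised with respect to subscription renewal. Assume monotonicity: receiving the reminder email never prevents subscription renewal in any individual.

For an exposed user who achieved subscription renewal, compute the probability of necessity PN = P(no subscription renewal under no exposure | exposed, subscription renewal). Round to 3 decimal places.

PN ≈ 0.216

p₁ = P(outcome | exposed) = 142/1482 = 0.095816
p₀ = P(outcome | unexposed) = 282/3752 = 0.07516
Under exogeneity and monotonicity, PN = (p₁ − p₀) / p₁.
PN = (0.095816 − 0.07516) / 0.095816 = 0.020657 / 0.095816 ≈ 0.2156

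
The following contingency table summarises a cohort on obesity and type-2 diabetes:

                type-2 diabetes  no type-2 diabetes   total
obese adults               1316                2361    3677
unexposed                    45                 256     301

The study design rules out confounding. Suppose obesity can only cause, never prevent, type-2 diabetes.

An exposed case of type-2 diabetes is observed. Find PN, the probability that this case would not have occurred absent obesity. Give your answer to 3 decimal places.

PN ≈ 0.582

p₁ = P(outcome | exposed) = 1316/3677 = 0.3579
p₀ = P(outcome | unexposed) = 45/301 = 0.1495
Under exogeneity and monotonicity, PN = (p₁ − p₀)/p₁.
PN = (0.3579 − 0.1495) / 0.3579 ≈ 0.5823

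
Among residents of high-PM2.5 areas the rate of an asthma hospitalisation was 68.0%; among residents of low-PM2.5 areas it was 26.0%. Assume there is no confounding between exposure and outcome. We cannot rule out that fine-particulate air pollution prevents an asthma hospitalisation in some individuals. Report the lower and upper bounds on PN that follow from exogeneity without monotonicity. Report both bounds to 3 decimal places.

0.618 ≤ PN ≤ 1.000

p₁ = 0.68, p₀ = 0.26.
Under exogeneity alone the bounds on PN are max{0,(p₁−p₀)/p₁} ≤ PN ≤ min{1,(1−p₀)/p₁}.
  lower = (p₁ − p₀)/p₁ = 0.42 / 0.68 ≈ 0.6176
  upper = min{1, (1 − p₀)/p₁} = 0.74 / 0.68 ≈ 1.0882 → capped at 1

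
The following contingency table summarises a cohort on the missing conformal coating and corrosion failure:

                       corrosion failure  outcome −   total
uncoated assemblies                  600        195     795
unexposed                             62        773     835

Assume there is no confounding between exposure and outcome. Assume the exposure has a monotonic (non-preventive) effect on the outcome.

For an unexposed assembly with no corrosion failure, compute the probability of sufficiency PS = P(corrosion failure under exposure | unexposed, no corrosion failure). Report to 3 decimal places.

PS ≈ 0.735

p₁ = P(outcome | exposed) = 600/795 = 0.75472
p₀ = P(outcome | unexposed) = 62/835 = 0.074251
Under exogeneity and monotonicity, PS = (p₁ − p₀) / (1 − p₀).
PS = (0.75472 − 0.074251) / (1 − 0.074251) = 0.68047 / 0.92575 ≈ 0.7350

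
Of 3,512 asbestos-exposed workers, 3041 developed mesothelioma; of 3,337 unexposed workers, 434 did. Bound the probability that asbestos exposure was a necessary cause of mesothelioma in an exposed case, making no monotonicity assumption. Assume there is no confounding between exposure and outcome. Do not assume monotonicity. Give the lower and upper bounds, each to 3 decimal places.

0.850 ≤ PN ≤ 1.000

p₁ = P(outcome | exposed) = 3041/3512 = 0.86589
p₀ = P(outcome | unexposed) = 434/3337 = 0.13006
Under exogeneity alone the bounds on PN are max{0,(p₁−p₀)/p₁} ≤ PN ≤ min{1,(1−p₀)/p₁}.
  lower = (p₁ − p₀)/p₁ = 0.73583 / 0.86589 ≈ 0.8498
  upper = min{1, (1 − p₀)/p₁} = 0.86994 / 0.86589 ≈ 1.0047 → capped at 1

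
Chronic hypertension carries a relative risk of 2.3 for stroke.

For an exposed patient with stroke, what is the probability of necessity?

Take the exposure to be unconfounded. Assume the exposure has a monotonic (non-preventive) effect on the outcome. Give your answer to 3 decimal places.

Under exogeneity and monotonicity, PN = (RR − 1) / RR = 1 − 1/RR.
PN = (2.3 − 1) / 2.3 = 1.3 / 2.3 ≈ 0.5652

PN ≈ 0.565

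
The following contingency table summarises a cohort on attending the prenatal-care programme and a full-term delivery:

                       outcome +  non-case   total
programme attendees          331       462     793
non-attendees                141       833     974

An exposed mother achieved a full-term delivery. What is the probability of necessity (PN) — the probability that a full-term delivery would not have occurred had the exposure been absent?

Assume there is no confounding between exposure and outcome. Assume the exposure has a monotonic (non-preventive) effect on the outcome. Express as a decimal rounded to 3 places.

p₁ = P(outcome | exposed) = 331/793 = 0.4174
p₀ = P(outcome | unexposed) = 141/974 = 0.14476
Under exogeneity and monotonicity, PN = (p₁ − p₀)/p₁.
PN = (0.4174 − 0.14476) / 0.4174 ≈ 0.6532

PN ≈ 0.653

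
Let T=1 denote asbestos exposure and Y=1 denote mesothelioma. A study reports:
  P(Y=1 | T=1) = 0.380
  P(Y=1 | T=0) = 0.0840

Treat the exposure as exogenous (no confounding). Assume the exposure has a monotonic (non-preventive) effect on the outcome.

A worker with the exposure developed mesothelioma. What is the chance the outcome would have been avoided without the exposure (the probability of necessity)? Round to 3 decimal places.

PN ≈ 0.779

Let p₁ = 0.38, p₀ = 0.084.
Under exogeneity and monotonicity, PN = (p₁ − p₀) / p₁.
PN = (0.38 − 0.084) / 0.38 = 0.296 / 0.38 ≈ 0.7789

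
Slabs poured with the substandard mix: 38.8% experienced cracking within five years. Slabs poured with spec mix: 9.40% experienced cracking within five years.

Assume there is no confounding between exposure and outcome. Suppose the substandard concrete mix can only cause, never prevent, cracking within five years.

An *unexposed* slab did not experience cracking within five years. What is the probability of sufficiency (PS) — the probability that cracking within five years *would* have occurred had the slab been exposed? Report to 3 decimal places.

PS ≈ 0.325

p₁ = 0.388, p₀ = 0.094.
Under exogeneity and monotonicity, PS = (p₁ − p₀) / (1 − p₀).
PS = (0.388 − 0.094) / (1 − 0.094) = 0.294 / 0.906 ≈ 0.3245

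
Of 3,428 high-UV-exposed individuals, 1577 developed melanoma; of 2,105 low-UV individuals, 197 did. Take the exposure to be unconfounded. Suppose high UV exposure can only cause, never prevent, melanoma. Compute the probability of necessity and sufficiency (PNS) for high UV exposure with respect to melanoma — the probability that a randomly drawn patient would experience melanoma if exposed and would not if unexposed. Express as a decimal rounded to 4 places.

p₁ = P(outcome | exposed) = 1577/3428 = 0.46004
p₀ = P(outcome | unexposed) = 197/2105 = 0.093587
Under exogeneity and monotonicity, PNS = p₁ − p₀.
PNS = 0.46004 − 0.093587 = 0.36645

PNS ≈ 0.3664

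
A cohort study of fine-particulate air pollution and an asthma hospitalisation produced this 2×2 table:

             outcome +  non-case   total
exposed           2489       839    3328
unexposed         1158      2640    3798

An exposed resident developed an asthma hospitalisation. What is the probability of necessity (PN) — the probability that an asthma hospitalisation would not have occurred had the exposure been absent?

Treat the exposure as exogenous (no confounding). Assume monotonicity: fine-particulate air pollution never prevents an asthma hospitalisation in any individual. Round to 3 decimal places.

p₁ = P(outcome | exposed) = 2489/3328 = 0.7479
p₀ = P(outcome | unexposed) = 1158/3798 = 0.3049
Under exogeneity and monotonicity, PN = (p₁ − p₀) / p₁.
PN = (0.7479 − 0.3049) / 0.7479 = 0.443 / 0.7479 ≈ 0.5923

PN ≈ 0.592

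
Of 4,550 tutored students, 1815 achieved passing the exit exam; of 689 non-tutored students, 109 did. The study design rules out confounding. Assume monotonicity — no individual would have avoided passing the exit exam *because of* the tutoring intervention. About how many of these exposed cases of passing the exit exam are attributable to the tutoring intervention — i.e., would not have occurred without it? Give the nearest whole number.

p₁ = P(outcome | exposed) = 1815/4550 = 0.3989
p₀ = P(outcome | unexposed) = 109/689 = 0.1582
PN = (p₁ − p₀)/p₁ = (0.3989 − 0.1582) / 0.3989 ≈ 0.60341.
Attributable cases ≈ PN × (exposed cases) = 0.60341 × 1815 ≈ 1095.19.

about 1095 cases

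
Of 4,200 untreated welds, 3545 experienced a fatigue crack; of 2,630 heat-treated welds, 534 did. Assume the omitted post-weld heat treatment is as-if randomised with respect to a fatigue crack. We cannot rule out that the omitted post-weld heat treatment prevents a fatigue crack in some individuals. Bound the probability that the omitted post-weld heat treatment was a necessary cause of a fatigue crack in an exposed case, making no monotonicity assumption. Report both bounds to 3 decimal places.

0.759 ≤ PN ≤ 0.944

p₁ = P(outcome | exposed) = 3545/4200 = 0.84405
p₀ = P(outcome | unexposed) = 534/2630 = 0.20304
Under exogeneity alone the bounds on PN are max{0,(p₁−p₀)/p₁} ≤ PN ≤ min{1,(1−p₀)/p₁}.
  lower = (p₁ − p₀)/p₁ = 0.64101 / 0.84405 ≈ 0.7594
  upper = min{1, (1 − p₀)/p₁} = 0.79696 / 0.84405 ≈ 0.9442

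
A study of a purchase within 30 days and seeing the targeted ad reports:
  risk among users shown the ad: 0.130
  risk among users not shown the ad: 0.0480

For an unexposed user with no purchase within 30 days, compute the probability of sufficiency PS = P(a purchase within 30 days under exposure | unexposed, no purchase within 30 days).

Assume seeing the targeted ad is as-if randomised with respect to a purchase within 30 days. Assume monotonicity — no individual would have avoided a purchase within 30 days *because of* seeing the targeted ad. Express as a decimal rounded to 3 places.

PS ≈ 0.086

Let p₁ = 0.13, p₀ = 0.048.
Under exogeneity and monotonicity, PS = (p₁ − p₀) / (1 − p₀).
PS = (0.13 − 0.048) / (1 − 0.048) = 0.082 / 0.952 ≈ 0.0861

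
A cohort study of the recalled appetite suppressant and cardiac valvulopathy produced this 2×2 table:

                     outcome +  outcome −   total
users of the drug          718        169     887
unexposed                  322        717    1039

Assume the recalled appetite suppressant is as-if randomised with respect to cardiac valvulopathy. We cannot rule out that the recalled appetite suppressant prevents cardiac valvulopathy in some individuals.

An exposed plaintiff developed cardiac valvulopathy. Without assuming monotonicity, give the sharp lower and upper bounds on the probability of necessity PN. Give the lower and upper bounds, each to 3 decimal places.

0.617 ≤ PN ≤ 0.853

p₁ = P(outcome | exposed) = 718/887 = 0.80947
p₀ = P(outcome | unexposed) = 322/1039 = 0.30991
Under exogeneity alone the bounds on PN are max{0,(p₁−p₀)/p₁} ≤ PN ≤ min{1,(1−p₀)/p₁}.
  lower = (p₁ − p₀)/p₁ = 0.49956 / 0.80947 ≈ 0.6171
  upper = min{1, (1 − p₀)/p₁} = 0.69009 / 0.80947 ≈ 0.8525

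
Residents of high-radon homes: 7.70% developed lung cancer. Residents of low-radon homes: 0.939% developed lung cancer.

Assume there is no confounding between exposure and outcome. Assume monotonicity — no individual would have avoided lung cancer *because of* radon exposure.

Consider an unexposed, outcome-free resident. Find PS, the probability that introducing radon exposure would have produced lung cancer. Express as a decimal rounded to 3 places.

p₁ = 0.077, p₀ = 0.00939.
Under exogeneity and monotonicity, PS = (p₁ − p₀) / (1 − p₀).
PS = (0.077 − 0.00939) / (1 − 0.00939) = 0.06761 / 0.99061 ≈ 0.0683

PS ≈ 0.068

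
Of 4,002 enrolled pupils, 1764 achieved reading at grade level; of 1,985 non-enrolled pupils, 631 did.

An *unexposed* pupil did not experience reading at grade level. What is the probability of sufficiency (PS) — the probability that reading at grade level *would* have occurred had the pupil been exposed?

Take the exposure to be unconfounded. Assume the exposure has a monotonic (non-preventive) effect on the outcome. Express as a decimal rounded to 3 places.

p₁ = P(outcome | exposed) = 1764/4002 = 0.44078
p₀ = P(outcome | unexposed) = 631/1985 = 0.31788
Under exogeneity and monotonicity, PS = (p₁ − p₀) / (1 − p₀).
PS = (0.44078 − 0.31788) / (1 − 0.31788) = 0.1229 / 0.68212 ≈ 0.1802

PS ≈ 0.180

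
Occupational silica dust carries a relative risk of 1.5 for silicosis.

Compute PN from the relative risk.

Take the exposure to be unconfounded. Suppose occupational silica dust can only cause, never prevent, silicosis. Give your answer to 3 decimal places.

PN ≈ 0.333

Under exogeneity and monotonicity, PN = (RR − 1) / RR = 1 − 1/RR.
PN = (1.5 − 1) / 1.5 = 0.5 / 1.5 ≈ 0.3333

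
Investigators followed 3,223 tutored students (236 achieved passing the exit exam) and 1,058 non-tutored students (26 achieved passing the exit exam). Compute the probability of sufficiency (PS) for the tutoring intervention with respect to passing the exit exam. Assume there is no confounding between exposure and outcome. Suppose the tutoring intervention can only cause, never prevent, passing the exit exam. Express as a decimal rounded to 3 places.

PS ≈ 0.050

p₁ = P(outcome | exposed) = 236/3223 = 0.073224
p₀ = P(outcome | unexposed) = 26/1058 = 0.024575
Under exogeneity and monotonicity, PS = (p₁ − p₀) / (1 − p₀).
PS = (0.073224 − 0.024575) / (1 − 0.024575) = 0.048649 / 0.97543 ≈ 0.0499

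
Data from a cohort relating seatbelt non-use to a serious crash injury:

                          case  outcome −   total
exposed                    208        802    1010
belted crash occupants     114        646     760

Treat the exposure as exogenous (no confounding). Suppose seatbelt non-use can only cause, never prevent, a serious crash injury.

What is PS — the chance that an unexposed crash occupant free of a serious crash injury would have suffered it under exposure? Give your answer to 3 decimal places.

PS ≈ 0.066

p₁ = P(outcome | exposed) = 208/1010 = 0.20594
p₀ = P(outcome | unexposed) = 114/760 = 0.15
Under exogeneity and monotonicity, PS = (p₁ − p₀)/(1 − p₀).
PS = (0.20594 − 0.15) / 0.85 ≈ 0.0658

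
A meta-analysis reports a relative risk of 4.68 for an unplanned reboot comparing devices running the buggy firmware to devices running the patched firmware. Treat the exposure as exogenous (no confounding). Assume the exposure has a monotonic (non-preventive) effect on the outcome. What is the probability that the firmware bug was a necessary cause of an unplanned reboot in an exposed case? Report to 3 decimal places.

PN ≈ 0.786

Under exogeneity and monotonicity, PN = (RR − 1) / RR = 1 − 1/RR.
PN = (4.68 − 1) / 4.68 = 3.68 / 4.68 ≈ 0.7863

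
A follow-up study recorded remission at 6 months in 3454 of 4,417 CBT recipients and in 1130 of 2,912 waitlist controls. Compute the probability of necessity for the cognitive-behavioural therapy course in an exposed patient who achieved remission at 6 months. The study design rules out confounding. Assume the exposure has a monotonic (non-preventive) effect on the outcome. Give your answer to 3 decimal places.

p₁ = P(outcome | exposed) = 3454/4417 = 0.78198
p₀ = P(outcome | unexposed) = 1130/2912 = 0.38805
Under exogeneity and monotonicity, PN = (p₁ − p₀) / p₁.
PN = (0.78198 − 0.38805) / 0.78198 = 0.39393 / 0.78198 ≈ 0.5038

PN ≈ 0.504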